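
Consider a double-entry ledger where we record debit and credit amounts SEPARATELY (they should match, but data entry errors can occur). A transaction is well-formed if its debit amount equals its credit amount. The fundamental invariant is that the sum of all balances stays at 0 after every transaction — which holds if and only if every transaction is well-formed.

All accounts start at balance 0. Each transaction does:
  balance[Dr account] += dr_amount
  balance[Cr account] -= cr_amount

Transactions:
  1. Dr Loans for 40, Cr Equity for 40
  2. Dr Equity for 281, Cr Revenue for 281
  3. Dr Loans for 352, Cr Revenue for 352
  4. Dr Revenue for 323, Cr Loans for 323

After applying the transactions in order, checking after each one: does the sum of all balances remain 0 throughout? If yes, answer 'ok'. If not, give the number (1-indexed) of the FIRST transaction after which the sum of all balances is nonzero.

After txn 1: dr=40 cr=40 sum_balances=0
After txn 2: dr=281 cr=281 sum_balances=0
After txn 3: dr=352 cr=352 sum_balances=0
After txn 4: dr=323 cr=323 sum_balances=0

Answer: ok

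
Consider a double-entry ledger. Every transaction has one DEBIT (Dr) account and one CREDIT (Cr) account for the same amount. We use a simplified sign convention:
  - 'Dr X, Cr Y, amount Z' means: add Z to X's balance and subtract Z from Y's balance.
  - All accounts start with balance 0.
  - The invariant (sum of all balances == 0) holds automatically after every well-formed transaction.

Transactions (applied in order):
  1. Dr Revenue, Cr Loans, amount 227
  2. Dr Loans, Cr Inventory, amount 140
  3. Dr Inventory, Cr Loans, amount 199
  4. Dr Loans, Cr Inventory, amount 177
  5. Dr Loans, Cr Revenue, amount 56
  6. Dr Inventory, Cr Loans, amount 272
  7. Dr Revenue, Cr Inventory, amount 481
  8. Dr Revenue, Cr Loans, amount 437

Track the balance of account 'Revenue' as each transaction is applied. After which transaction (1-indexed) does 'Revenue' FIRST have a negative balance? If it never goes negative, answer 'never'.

Answer: never

Derivation:
After txn 1: Revenue=227
After txn 2: Revenue=227
After txn 3: Revenue=227
After txn 4: Revenue=227
After txn 5: Revenue=171
After txn 6: Revenue=171
After txn 7: Revenue=652
After txn 8: Revenue=1089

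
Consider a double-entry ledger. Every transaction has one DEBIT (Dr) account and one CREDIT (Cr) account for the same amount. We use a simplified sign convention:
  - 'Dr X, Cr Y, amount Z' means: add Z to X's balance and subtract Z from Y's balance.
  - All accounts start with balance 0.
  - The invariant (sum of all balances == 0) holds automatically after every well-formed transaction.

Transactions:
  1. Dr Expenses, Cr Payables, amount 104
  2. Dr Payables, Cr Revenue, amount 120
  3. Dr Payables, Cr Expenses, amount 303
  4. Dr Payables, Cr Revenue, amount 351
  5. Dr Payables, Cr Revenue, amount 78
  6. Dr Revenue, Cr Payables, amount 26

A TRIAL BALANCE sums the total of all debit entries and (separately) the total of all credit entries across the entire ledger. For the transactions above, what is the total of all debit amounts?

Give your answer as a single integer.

Txn 1: debit+=104
Txn 2: debit+=120
Txn 3: debit+=303
Txn 4: debit+=351
Txn 5: debit+=78
Txn 6: debit+=26
Total debits = 982

Answer: 982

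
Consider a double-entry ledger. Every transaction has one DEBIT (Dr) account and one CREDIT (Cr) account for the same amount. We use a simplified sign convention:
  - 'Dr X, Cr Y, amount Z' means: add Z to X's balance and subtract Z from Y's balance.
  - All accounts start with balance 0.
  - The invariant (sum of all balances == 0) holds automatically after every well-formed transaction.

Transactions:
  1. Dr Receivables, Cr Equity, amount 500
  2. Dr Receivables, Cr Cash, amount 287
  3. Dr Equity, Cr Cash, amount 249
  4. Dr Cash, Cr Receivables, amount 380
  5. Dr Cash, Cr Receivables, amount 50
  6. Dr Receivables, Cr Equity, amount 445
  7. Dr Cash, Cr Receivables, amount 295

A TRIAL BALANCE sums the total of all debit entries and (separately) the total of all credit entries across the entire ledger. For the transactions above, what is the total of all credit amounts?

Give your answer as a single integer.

Txn 1: credit+=500
Txn 2: credit+=287
Txn 3: credit+=249
Txn 4: credit+=380
Txn 5: credit+=50
Txn 6: credit+=445
Txn 7: credit+=295
Total credits = 2206

Answer: 2206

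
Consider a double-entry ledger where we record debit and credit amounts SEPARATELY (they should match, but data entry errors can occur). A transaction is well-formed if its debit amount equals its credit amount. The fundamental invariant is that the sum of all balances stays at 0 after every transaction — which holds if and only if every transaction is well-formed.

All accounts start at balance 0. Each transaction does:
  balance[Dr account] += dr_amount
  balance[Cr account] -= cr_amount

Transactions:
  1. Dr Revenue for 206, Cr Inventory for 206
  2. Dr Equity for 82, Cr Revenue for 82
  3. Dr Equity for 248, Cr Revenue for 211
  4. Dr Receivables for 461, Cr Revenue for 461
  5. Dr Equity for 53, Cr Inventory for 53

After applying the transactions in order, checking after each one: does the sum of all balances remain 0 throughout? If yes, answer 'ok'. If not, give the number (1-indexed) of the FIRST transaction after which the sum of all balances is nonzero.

After txn 1: dr=206 cr=206 sum_balances=0
After txn 2: dr=82 cr=82 sum_balances=0
After txn 3: dr=248 cr=211 sum_balances=37
After txn 4: dr=461 cr=461 sum_balances=37
After txn 5: dr=53 cr=53 sum_balances=37

Answer: 3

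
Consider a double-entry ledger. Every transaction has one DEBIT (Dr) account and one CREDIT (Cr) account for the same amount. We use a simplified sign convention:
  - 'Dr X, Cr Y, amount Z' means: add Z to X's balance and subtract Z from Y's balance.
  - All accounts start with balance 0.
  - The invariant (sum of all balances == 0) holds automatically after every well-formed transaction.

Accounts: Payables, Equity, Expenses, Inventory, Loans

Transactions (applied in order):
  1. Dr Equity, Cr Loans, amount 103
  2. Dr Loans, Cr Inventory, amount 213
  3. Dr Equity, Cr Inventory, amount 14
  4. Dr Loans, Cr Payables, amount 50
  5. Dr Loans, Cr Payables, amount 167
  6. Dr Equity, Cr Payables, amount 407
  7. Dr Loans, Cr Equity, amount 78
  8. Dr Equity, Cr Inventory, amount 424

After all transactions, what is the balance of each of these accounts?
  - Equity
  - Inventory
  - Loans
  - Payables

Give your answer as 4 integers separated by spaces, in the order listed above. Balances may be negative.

After txn 1 (Dr Equity, Cr Loans, amount 103): Equity=103 Loans=-103
After txn 2 (Dr Loans, Cr Inventory, amount 213): Equity=103 Inventory=-213 Loans=110
After txn 3 (Dr Equity, Cr Inventory, amount 14): Equity=117 Inventory=-227 Loans=110
After txn 4 (Dr Loans, Cr Payables, amount 50): Equity=117 Inventory=-227 Loans=160 Payables=-50
After txn 5 (Dr Loans, Cr Payables, amount 167): Equity=117 Inventory=-227 Loans=327 Payables=-217
After txn 6 (Dr Equity, Cr Payables, amount 407): Equity=524 Inventory=-227 Loans=327 Payables=-624
After txn 7 (Dr Loans, Cr Equity, amount 78): Equity=446 Inventory=-227 Loans=405 Payables=-624
After txn 8 (Dr Equity, Cr Inventory, amount 424): Equity=870 Inventory=-651 Loans=405 Payables=-624

Answer: 870 -651 405 -624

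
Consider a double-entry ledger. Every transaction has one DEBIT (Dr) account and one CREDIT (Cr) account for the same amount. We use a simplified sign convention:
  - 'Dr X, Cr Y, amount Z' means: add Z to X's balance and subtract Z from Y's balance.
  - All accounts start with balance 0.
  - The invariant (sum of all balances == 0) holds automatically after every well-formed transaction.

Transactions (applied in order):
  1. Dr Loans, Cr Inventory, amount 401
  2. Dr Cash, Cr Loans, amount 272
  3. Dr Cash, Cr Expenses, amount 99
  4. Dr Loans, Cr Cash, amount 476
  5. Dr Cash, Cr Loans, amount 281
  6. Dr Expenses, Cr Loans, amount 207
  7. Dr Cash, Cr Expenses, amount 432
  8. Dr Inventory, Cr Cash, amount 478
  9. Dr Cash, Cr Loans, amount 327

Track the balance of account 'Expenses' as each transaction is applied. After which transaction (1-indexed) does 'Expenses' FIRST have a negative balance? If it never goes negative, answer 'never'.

Answer: 3

Derivation:
After txn 1: Expenses=0
After txn 2: Expenses=0
After txn 3: Expenses=-99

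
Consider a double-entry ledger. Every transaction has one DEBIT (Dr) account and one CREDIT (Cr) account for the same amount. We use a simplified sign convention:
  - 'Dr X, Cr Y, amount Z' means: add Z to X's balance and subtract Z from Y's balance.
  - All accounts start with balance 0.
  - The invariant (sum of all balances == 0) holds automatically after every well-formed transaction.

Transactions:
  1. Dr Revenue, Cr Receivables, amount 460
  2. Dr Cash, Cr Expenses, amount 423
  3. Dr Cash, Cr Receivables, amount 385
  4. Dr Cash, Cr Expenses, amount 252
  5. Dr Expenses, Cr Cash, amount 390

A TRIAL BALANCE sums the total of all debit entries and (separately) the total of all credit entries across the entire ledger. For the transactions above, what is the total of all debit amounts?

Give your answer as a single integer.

Txn 1: debit+=460
Txn 2: debit+=423
Txn 3: debit+=385
Txn 4: debit+=252
Txn 5: debit+=390
Total debits = 1910

Answer: 1910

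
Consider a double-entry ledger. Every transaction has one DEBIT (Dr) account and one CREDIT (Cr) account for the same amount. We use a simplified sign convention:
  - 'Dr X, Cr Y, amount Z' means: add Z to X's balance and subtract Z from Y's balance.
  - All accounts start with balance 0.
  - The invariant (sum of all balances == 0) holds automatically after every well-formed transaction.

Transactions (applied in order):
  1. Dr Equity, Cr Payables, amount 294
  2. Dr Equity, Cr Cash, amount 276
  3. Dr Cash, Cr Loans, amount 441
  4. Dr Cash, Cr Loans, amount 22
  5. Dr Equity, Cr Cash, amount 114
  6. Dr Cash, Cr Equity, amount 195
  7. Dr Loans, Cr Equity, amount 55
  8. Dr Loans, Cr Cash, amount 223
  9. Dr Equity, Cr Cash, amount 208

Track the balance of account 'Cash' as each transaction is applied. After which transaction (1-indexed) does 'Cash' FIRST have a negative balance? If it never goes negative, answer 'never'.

After txn 1: Cash=0
After txn 2: Cash=-276

Answer: 2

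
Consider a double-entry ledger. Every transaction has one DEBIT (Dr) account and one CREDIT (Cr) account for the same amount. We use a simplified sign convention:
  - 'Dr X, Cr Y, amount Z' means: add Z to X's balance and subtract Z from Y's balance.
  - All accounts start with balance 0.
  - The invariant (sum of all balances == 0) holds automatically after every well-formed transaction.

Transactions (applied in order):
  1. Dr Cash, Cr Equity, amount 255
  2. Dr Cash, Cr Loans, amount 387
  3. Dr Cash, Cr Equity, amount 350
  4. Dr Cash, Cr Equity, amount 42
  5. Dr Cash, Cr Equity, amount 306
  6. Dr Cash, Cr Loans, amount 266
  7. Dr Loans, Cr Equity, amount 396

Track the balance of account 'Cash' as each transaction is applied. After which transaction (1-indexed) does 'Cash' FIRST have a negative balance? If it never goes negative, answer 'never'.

Answer: never

Derivation:
After txn 1: Cash=255
After txn 2: Cash=642
After txn 3: Cash=992
After txn 4: Cash=1034
After txn 5: Cash=1340
After txn 6: Cash=1606
After txn 7: Cash=1606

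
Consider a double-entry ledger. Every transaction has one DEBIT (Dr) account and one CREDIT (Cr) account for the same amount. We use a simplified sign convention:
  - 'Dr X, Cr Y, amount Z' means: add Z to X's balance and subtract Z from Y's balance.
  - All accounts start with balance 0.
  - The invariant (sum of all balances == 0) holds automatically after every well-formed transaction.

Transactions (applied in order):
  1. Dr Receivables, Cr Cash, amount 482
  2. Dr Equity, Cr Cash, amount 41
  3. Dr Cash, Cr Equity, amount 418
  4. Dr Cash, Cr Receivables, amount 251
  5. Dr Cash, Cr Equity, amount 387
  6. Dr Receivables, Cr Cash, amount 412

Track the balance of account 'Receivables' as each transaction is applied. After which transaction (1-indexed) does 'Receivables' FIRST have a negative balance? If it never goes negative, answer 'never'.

After txn 1: Receivables=482
After txn 2: Receivables=482
After txn 3: Receivables=482
After txn 4: Receivables=231
After txn 5: Receivables=231
After txn 6: Receivables=643

Answer: never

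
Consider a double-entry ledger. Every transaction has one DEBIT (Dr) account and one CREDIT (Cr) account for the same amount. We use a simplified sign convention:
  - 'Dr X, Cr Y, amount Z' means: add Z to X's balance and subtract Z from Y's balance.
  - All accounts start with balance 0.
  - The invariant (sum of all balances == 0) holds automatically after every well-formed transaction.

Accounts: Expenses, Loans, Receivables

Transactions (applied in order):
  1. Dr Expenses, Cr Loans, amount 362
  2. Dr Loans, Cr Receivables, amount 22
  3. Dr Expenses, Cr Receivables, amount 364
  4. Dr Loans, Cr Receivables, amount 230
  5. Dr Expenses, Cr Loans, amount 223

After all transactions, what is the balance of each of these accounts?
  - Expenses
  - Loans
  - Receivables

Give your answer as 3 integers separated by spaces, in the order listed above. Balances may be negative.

Answer: 949 -333 -616

Derivation:
After txn 1 (Dr Expenses, Cr Loans, amount 362): Expenses=362 Loans=-362
After txn 2 (Dr Loans, Cr Receivables, amount 22): Expenses=362 Loans=-340 Receivables=-22
After txn 3 (Dr Expenses, Cr Receivables, amount 364): Expenses=726 Loans=-340 Receivables=-386
After txn 4 (Dr Loans, Cr Receivables, amount 230): Expenses=726 Loans=-110 Receivables=-616
After txn 5 (Dr Expenses, Cr Loans, amount 223): Expenses=949 Loans=-333 Receivables=-616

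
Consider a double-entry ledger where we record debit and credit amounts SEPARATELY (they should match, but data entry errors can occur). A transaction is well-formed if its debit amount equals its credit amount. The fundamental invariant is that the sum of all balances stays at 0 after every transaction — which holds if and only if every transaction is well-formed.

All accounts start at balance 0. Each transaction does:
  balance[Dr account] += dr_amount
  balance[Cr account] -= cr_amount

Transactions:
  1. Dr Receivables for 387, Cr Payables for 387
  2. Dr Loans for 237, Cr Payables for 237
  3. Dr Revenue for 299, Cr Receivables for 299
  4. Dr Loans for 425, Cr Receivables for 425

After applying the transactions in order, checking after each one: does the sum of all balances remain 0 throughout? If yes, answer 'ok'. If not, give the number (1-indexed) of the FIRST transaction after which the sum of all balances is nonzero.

Answer: ok

Derivation:
After txn 1: dr=387 cr=387 sum_balances=0
After txn 2: dr=237 cr=237 sum_balances=0
After txn 3: dr=299 cr=299 sum_balances=0
After txn 4: dr=425 cr=425 sum_balances=0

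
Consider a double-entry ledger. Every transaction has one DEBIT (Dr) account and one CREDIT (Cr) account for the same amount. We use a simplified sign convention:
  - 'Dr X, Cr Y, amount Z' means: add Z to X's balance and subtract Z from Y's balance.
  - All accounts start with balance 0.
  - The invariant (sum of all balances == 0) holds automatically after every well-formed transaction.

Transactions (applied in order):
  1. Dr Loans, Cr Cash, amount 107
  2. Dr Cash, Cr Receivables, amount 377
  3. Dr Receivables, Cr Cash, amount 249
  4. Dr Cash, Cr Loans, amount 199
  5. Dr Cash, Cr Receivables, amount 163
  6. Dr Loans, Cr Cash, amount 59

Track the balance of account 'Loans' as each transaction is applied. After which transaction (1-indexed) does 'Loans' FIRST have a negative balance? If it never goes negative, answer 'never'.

Answer: 4

Derivation:
After txn 1: Loans=107
After txn 2: Loans=107
After txn 3: Loans=107
After txn 4: Loans=-92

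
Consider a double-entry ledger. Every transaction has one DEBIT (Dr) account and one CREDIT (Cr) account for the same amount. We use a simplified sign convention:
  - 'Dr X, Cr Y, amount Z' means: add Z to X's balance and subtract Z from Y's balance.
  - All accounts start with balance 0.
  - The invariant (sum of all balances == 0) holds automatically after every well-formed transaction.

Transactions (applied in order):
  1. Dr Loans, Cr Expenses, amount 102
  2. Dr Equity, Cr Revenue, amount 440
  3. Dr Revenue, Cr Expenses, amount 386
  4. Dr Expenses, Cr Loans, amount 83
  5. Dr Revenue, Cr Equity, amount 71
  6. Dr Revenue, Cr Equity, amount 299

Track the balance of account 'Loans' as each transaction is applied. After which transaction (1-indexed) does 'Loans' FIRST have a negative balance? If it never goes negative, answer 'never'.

Answer: never

Derivation:
After txn 1: Loans=102
After txn 2: Loans=102
After txn 3: Loans=102
After txn 4: Loans=19
After txn 5: Loans=19
After txn 6: Loans=19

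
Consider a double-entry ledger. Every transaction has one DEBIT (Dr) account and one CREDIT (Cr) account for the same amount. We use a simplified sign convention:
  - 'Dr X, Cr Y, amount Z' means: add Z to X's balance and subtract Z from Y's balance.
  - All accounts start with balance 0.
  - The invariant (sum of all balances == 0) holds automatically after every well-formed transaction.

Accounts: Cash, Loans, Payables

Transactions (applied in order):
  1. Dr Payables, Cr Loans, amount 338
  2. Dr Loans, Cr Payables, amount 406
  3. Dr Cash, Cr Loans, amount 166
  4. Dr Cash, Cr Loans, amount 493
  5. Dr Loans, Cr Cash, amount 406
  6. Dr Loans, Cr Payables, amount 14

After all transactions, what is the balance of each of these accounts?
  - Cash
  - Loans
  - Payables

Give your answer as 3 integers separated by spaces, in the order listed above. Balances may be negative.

Answer: 253 -171 -82

Derivation:
After txn 1 (Dr Payables, Cr Loans, amount 338): Loans=-338 Payables=338
After txn 2 (Dr Loans, Cr Payables, amount 406): Loans=68 Payables=-68
After txn 3 (Dr Cash, Cr Loans, amount 166): Cash=166 Loans=-98 Payables=-68
After txn 4 (Dr Cash, Cr Loans, amount 493): Cash=659 Loans=-591 Payables=-68
After txn 5 (Dr Loans, Cr Cash, amount 406): Cash=253 Loans=-185 Payables=-68
After txn 6 (Dr Loans, Cr Payables, amount 14): Cash=253 Loans=-171 Payables=-82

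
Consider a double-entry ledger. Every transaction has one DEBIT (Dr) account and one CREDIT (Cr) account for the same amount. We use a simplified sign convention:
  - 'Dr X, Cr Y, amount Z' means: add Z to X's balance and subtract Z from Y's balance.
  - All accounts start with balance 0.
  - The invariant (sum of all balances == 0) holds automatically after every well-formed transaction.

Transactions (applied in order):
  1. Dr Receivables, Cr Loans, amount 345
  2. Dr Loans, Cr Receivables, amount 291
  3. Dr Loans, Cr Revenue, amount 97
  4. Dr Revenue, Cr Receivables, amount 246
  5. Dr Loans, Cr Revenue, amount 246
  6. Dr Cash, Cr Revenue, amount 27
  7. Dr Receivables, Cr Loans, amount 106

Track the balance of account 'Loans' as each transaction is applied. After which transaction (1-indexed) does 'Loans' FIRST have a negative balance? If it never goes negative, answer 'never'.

Answer: 1

Derivation:
After txn 1: Loans=-345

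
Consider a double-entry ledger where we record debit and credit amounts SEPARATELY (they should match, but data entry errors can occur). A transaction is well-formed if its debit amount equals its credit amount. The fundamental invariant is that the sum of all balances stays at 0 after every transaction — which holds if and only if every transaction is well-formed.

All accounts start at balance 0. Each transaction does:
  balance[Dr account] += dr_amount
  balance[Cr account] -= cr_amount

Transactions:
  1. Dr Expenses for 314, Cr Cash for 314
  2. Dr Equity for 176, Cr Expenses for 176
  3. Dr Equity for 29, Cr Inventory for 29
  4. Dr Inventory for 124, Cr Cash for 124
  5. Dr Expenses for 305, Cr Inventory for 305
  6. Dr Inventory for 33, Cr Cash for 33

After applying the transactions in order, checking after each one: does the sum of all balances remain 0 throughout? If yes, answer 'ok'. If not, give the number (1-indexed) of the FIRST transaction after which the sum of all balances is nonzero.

After txn 1: dr=314 cr=314 sum_balances=0
After txn 2: dr=176 cr=176 sum_balances=0
After txn 3: dr=29 cr=29 sum_balances=0
After txn 4: dr=124 cr=124 sum_balances=0
After txn 5: dr=305 cr=305 sum_balances=0
After txn 6: dr=33 cr=33 sum_balances=0

Answer: ok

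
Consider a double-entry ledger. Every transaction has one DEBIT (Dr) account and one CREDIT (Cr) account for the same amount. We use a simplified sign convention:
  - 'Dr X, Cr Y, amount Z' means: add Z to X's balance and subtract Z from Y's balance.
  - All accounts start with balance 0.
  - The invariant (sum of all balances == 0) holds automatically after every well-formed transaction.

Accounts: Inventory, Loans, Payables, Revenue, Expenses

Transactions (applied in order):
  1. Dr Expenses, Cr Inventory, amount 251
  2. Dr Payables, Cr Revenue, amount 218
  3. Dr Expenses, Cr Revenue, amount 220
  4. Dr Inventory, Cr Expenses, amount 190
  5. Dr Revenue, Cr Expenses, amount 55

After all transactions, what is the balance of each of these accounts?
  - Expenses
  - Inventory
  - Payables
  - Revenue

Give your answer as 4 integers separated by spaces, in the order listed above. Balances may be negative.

After txn 1 (Dr Expenses, Cr Inventory, amount 251): Expenses=251 Inventory=-251
After txn 2 (Dr Payables, Cr Revenue, amount 218): Expenses=251 Inventory=-251 Payables=218 Revenue=-218
After txn 3 (Dr Expenses, Cr Revenue, amount 220): Expenses=471 Inventory=-251 Payables=218 Revenue=-438
After txn 4 (Dr Inventory, Cr Expenses, amount 190): Expenses=281 Inventory=-61 Payables=218 Revenue=-438
After txn 5 (Dr Revenue, Cr Expenses, amount 55): Expenses=226 Inventory=-61 Payables=218 Revenue=-383

Answer: 226 -61 218 -383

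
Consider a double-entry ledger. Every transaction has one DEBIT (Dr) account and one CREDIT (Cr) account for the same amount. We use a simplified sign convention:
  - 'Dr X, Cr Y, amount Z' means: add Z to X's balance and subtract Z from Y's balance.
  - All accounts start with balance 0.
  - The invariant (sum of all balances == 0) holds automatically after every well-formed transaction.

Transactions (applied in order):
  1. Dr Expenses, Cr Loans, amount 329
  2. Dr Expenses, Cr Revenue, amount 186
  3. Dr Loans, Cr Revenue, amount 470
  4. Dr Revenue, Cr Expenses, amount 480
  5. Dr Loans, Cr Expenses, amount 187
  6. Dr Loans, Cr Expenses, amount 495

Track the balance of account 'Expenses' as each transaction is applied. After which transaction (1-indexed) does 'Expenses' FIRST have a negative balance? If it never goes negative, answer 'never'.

Answer: 5

Derivation:
After txn 1: Expenses=329
After txn 2: Expenses=515
After txn 3: Expenses=515
After txn 4: Expenses=35
After txn 5: Expenses=-152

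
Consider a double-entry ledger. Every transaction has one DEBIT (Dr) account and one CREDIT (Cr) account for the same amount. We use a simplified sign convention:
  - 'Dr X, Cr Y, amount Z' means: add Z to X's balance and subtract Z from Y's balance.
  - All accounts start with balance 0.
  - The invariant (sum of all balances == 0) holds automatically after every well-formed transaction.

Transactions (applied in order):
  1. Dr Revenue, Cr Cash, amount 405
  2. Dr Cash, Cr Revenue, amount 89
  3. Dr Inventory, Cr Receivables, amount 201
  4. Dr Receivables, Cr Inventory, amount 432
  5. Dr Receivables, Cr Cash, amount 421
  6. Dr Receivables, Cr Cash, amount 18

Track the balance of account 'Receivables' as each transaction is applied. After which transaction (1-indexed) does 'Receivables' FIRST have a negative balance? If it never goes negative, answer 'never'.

Answer: 3

Derivation:
After txn 1: Receivables=0
After txn 2: Receivables=0
After txn 3: Receivables=-201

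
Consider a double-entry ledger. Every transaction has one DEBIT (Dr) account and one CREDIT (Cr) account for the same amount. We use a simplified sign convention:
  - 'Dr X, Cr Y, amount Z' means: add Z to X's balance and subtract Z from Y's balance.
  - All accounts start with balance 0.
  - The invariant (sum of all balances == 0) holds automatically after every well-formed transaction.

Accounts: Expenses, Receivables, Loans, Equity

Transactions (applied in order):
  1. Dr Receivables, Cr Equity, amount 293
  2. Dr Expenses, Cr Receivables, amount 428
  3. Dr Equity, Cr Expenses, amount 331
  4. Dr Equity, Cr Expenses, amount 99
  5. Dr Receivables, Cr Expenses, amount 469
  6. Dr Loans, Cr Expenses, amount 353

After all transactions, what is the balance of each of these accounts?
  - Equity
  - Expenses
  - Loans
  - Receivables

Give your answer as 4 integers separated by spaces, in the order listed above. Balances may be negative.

Answer: 137 -824 353 334

Derivation:
After txn 1 (Dr Receivables, Cr Equity, amount 293): Equity=-293 Receivables=293
After txn 2 (Dr Expenses, Cr Receivables, amount 428): Equity=-293 Expenses=428 Receivables=-135
After txn 3 (Dr Equity, Cr Expenses, amount 331): Equity=38 Expenses=97 Receivables=-135
After txn 4 (Dr Equity, Cr Expenses, amount 99): Equity=137 Expenses=-2 Receivables=-135
After txn 5 (Dr Receivables, Cr Expenses, amount 469): Equity=137 Expenses=-471 Receivables=334
After txn 6 (Dr Loans, Cr Expenses, amount 353): Equity=137 Expenses=-824 Loans=353 Receivables=334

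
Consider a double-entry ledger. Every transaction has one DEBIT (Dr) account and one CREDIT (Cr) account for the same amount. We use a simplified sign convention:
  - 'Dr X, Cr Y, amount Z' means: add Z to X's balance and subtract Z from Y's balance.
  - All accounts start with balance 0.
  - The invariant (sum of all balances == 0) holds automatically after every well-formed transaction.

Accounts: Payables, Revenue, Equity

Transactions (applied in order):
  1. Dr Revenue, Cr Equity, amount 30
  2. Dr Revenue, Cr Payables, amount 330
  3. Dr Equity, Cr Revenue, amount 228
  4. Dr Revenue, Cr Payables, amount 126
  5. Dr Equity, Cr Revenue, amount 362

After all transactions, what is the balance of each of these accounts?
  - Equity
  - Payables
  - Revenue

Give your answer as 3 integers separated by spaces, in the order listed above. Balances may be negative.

After txn 1 (Dr Revenue, Cr Equity, amount 30): Equity=-30 Revenue=30
After txn 2 (Dr Revenue, Cr Payables, amount 330): Equity=-30 Payables=-330 Revenue=360
After txn 3 (Dr Equity, Cr Revenue, amount 228): Equity=198 Payables=-330 Revenue=132
After txn 4 (Dr Revenue, Cr Payables, amount 126): Equity=198 Payables=-456 Revenue=258
After txn 5 (Dr Equity, Cr Revenue, amount 362): Equity=560 Payables=-456 Revenue=-104

Answer: 560 -456 -104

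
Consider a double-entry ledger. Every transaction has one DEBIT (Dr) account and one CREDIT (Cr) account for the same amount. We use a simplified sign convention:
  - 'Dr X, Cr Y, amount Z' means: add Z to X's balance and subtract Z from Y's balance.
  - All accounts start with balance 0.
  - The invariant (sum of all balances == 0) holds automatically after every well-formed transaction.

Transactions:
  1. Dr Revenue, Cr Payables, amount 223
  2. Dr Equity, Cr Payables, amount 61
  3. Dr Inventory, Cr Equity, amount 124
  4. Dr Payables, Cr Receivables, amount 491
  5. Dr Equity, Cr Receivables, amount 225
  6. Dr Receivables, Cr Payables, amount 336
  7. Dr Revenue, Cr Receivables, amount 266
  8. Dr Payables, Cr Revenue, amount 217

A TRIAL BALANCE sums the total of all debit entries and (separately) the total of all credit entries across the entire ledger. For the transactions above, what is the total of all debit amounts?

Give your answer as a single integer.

Txn 1: debit+=223
Txn 2: debit+=61
Txn 3: debit+=124
Txn 4: debit+=491
Txn 5: debit+=225
Txn 6: debit+=336
Txn 7: debit+=266
Txn 8: debit+=217
Total debits = 1943

Answer: 1943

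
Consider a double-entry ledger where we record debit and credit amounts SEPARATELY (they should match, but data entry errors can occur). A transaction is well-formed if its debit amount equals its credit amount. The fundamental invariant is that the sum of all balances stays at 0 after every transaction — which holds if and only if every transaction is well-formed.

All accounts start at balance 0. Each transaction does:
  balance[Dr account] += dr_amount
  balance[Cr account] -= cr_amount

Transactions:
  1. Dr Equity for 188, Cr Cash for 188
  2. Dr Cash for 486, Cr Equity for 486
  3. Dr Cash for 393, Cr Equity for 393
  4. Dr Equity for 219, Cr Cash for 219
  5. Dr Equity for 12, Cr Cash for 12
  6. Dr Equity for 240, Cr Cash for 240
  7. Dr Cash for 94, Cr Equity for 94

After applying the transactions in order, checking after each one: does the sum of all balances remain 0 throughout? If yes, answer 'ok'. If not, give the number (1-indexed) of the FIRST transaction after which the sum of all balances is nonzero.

Answer: ok

Derivation:
After txn 1: dr=188 cr=188 sum_balances=0
After txn 2: dr=486 cr=486 sum_balances=0
After txn 3: dr=393 cr=393 sum_balances=0
After txn 4: dr=219 cr=219 sum_balances=0
After txn 5: dr=12 cr=12 sum_balances=0
After txn 6: dr=240 cr=240 sum_balances=0
After txn 7: dr=94 cr=94 sum_balances=0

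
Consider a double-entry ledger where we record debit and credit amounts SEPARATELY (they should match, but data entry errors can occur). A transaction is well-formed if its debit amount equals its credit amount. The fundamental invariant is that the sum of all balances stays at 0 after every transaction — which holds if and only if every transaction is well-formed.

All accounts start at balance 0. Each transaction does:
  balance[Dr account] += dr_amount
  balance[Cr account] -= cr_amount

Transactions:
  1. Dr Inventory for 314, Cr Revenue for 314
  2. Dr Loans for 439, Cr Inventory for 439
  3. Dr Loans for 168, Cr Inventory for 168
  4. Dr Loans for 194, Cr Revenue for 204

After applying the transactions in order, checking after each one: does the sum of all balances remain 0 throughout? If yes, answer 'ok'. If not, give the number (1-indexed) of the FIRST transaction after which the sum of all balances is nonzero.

After txn 1: dr=314 cr=314 sum_balances=0
After txn 2: dr=439 cr=439 sum_balances=0
After txn 3: dr=168 cr=168 sum_balances=0
After txn 4: dr=194 cr=204 sum_balances=-10

Answer: 4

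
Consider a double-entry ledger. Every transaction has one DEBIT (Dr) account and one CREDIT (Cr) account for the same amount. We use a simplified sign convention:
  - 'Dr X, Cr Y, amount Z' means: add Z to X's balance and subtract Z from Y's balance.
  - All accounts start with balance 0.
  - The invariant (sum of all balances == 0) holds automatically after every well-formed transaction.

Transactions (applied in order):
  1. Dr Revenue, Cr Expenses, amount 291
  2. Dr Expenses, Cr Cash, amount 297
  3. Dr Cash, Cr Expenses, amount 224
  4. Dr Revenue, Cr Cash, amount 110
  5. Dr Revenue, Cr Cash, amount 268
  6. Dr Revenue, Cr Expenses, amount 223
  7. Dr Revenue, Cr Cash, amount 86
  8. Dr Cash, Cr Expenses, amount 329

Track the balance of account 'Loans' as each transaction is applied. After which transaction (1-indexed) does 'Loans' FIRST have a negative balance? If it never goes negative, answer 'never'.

Answer: never

Derivation:
After txn 1: Loans=0
After txn 2: Loans=0
After txn 3: Loans=0
After txn 4: Loans=0
After txn 5: Loans=0
After txn 6: Loans=0
After txn 7: Loans=0
After txn 8: Loans=0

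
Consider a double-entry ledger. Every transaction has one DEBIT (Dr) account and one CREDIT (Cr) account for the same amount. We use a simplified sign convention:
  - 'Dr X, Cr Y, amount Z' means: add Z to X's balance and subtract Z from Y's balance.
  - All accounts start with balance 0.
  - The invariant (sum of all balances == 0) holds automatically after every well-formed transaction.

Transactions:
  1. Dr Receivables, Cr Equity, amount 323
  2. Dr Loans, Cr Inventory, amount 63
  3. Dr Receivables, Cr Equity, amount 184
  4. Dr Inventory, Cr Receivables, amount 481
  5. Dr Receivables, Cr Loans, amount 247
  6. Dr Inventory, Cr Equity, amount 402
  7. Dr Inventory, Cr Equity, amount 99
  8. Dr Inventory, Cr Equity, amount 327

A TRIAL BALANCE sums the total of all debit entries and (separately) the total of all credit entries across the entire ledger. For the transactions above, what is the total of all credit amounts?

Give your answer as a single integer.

Answer: 2126

Derivation:
Txn 1: credit+=323
Txn 2: credit+=63
Txn 3: credit+=184
Txn 4: credit+=481
Txn 5: credit+=247
Txn 6: credit+=402
Txn 7: credit+=99
Txn 8: credit+=327
Total credits = 2126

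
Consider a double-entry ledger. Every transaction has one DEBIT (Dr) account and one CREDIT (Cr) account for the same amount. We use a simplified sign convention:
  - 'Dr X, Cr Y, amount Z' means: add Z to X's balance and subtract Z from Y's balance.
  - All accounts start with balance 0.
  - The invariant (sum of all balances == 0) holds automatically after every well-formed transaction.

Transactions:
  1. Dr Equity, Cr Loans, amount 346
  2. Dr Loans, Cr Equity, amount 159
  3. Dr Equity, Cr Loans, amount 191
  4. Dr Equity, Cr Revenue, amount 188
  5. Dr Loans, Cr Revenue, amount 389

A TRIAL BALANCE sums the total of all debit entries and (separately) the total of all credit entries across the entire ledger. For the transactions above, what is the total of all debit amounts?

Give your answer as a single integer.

Answer: 1273

Derivation:
Txn 1: debit+=346
Txn 2: debit+=159
Txn 3: debit+=191
Txn 4: debit+=188
Txn 5: debit+=389
Total debits = 1273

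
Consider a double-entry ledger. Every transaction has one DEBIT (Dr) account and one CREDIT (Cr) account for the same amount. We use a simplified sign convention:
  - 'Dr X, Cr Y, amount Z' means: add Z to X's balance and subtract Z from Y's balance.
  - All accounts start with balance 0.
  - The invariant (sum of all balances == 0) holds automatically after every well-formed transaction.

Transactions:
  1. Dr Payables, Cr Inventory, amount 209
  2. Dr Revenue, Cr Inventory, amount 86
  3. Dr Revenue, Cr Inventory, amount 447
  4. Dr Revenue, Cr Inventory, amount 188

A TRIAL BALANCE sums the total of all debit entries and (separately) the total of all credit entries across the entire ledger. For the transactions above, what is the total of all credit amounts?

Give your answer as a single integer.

Txn 1: credit+=209
Txn 2: credit+=86
Txn 3: credit+=447
Txn 4: credit+=188
Total credits = 930

Answer: 930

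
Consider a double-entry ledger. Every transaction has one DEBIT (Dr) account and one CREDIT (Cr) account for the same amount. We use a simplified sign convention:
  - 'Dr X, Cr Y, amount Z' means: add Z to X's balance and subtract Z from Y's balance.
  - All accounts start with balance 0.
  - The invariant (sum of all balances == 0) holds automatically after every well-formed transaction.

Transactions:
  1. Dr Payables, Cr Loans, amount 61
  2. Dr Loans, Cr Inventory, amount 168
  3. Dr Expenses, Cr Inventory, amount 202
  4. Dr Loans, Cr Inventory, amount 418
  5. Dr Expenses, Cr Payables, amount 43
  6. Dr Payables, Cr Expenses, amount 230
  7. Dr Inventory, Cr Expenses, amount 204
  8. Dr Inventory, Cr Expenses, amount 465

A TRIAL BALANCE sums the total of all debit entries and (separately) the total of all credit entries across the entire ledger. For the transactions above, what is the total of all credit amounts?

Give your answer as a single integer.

Answer: 1791

Derivation:
Txn 1: credit+=61
Txn 2: credit+=168
Txn 3: credit+=202
Txn 4: credit+=418
Txn 5: credit+=43
Txn 6: credit+=230
Txn 7: credit+=204
Txn 8: credit+=465
Total credits = 1791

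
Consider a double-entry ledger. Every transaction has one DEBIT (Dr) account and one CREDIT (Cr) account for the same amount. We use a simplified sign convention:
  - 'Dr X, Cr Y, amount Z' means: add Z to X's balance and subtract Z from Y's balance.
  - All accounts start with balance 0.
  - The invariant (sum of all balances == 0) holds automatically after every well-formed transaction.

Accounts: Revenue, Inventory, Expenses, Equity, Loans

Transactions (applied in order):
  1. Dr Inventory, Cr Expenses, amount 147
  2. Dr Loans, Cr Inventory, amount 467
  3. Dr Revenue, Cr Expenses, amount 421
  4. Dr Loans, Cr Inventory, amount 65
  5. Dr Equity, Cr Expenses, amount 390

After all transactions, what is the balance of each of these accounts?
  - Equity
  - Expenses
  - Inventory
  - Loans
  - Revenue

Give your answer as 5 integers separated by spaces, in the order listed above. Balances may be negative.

Answer: 390 -958 -385 532 421

Derivation:
After txn 1 (Dr Inventory, Cr Expenses, amount 147): Expenses=-147 Inventory=147
After txn 2 (Dr Loans, Cr Inventory, amount 467): Expenses=-147 Inventory=-320 Loans=467
After txn 3 (Dr Revenue, Cr Expenses, amount 421): Expenses=-568 Inventory=-320 Loans=467 Revenue=421
After txn 4 (Dr Loans, Cr Inventory, amount 65): Expenses=-568 Inventory=-385 Loans=532 Revenue=421
After txn 5 (Dr Equity, Cr Expenses, amount 390): Equity=390 Expenses=-958 Inventory=-385 Loans=532 Revenue=421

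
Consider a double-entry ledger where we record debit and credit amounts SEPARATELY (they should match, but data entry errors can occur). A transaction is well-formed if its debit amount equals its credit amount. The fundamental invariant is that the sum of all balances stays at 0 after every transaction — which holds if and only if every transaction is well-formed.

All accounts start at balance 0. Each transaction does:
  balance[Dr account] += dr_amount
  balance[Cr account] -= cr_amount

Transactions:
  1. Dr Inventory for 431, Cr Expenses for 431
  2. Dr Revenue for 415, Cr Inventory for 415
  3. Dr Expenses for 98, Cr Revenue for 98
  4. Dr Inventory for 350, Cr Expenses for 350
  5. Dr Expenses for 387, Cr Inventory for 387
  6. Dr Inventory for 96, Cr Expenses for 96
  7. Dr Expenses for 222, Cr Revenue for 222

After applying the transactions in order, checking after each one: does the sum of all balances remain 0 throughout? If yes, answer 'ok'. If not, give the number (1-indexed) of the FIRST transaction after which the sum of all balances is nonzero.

Answer: ok

Derivation:
After txn 1: dr=431 cr=431 sum_balances=0
After txn 2: dr=415 cr=415 sum_balances=0
After txn 3: dr=98 cr=98 sum_balances=0
After txn 4: dr=350 cr=350 sum_balances=0
After txn 5: dr=387 cr=387 sum_balances=0
After txn 6: dr=96 cr=96 sum_balances=0
After txn 7: dr=222 cr=222 sum_balances=0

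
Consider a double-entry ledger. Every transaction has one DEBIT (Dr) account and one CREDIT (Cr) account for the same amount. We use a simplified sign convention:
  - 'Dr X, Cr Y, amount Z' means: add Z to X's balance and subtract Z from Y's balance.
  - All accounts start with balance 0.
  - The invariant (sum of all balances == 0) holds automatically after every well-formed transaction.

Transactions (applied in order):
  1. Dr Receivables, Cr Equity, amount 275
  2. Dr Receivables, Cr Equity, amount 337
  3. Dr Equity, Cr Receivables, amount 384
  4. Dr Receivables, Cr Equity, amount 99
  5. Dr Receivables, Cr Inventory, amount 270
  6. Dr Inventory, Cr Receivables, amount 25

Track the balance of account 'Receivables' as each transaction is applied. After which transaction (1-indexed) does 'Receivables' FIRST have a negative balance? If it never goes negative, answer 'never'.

Answer: never

Derivation:
After txn 1: Receivables=275
After txn 2: Receivables=612
After txn 3: Receivables=228
After txn 4: Receivables=327
After txn 5: Receivables=597
After txn 6: Receivables=572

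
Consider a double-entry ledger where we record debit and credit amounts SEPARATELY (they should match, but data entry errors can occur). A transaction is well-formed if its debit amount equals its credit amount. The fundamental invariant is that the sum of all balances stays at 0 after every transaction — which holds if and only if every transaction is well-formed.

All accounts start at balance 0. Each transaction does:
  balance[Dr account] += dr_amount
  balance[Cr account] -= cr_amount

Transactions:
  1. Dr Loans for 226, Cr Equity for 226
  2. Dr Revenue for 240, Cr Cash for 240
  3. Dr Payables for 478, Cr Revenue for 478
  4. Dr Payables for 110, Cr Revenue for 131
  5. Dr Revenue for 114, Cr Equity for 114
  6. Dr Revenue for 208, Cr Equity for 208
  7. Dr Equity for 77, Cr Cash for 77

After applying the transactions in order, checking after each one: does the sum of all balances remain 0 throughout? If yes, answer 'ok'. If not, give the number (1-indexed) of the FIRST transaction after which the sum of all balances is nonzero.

Answer: 4

Derivation:
After txn 1: dr=226 cr=226 sum_balances=0
After txn 2: dr=240 cr=240 sum_balances=0
After txn 3: dr=478 cr=478 sum_balances=0
After txn 4: dr=110 cr=131 sum_balances=-21
After txn 5: dr=114 cr=114 sum_balances=-21
After txn 6: dr=208 cr=208 sum_balances=-21
After txn 7: dr=77 cr=77 sum_balances=-21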